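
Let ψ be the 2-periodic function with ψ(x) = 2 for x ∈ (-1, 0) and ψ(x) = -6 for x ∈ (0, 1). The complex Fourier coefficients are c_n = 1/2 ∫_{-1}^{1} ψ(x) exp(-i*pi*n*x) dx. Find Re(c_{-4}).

Since ψ is real-valued, Re(c_{-4}) = 1/2 ∫_{-1}^{1} ψ(x) cos(-4*pi*x) dx = a_{4}/2.
Split the integral at the breakpoints.
Directly, an antiderivative of (2) cos(-4*pi*x) is sin(4*pi*x)/(2*pi); evaluating from -1 to 0: ∫_{-1}^{0} (2) cos(-4*pi*x) dx = (0) - (0) = 0.
Directly, an antiderivative of (-6) cos(-4*pi*x) is -3*sin(4*pi*x)/(2*pi); evaluating from 0 to 1: ∫_{0}^{1} (-6) cos(-4*pi*x) dx = (0) - (0) = 0.
So ∫_{-1}^{1} ψ(x) cos(-4*pi*x) dx = 0.
Hence Re(c_{-4}) = (1/2)·(0) = 0.

0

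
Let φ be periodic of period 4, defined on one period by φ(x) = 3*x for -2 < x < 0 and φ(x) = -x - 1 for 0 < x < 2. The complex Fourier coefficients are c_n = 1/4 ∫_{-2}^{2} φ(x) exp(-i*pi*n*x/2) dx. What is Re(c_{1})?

8/pi**2

Since φ is real-valued, Re(c_{1}) = 1/4 ∫_{-2}^{2} φ(x) cos(pi*x/2) dx = a_{1}/2.
Split the integral at the breakpoints.
Integrating by parts (boundary term plus one more integral), an antiderivative of (3*x) cos(pi*x/2) is 6*x*sin(pi*x/2)/pi + 12*cos(pi*x/2)/pi**2; evaluating from -2 to 0: ∫_{-2}^{0} (3*x) cos(pi*x/2) dx = (12/pi**2) - (-12/pi**2) = 24/pi**2.
Integrating by parts (boundary term plus one more integral), an antiderivative of (-x - 1) cos(pi*x/2) is -2*x*sin(pi*x/2)/pi - 2*sin(pi*x/2)/pi - 4*cos(pi*x/2)/pi**2; evaluating from 0 to 2: ∫_{0}^{2} (-x - 1) cos(pi*x/2) dx = (4/pi**2) - (-4/pi**2) = 8/pi**2.
So ∫_{-2}^{2} φ(x) cos(pi*x/2) dx = 32/pi**2.
Hence Re(c_{1}) = (1/4)·(32/pi**2) = 8/pi**2.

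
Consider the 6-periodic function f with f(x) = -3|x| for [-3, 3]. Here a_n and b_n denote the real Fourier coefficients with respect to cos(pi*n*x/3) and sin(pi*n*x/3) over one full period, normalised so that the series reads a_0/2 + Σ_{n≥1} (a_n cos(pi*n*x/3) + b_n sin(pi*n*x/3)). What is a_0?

a_0 = 1/3 ∫_{-3}^{3} f(x) dx = 1/3 · (-27) = -9.

-9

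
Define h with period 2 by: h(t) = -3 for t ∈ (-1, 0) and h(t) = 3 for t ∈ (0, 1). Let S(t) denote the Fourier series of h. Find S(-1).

0

At t = -1 the one-sided limits are h(-1^-) = 3 and h(-1^+) = -3.
By Dirichlet's theorem the series converges to their average, [(3) + (-3)]/2 = 0.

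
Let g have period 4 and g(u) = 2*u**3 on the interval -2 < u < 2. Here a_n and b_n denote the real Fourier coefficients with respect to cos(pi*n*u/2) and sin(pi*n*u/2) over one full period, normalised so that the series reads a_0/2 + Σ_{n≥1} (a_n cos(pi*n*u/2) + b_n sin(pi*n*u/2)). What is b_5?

32*(-6 + 25*pi**2)/(125*pi**3)

b_5 = 1/2 ∫_{-2}^{2} g(u) sin(5*pi*u/2) du.
g is odd and sin(5*pi*u/2) is odd, so the integrand is even and b_5 = ∫_0^{2} g(u) sin(5*pi*u/2) du.
Integrating by parts three times (tabular method), an antiderivative of (2*u**3) sin(5*pi*u/2) is -4*u**3*cos(5*pi*u/2)/(5*pi) + 24*u**2*sin(5*pi*u/2)/(25*pi**2) + 96*u*cos(5*pi*u/2)/(125*pi**3) - 192*sin(5*pi*u/2)/(625*pi**4); evaluating from 0 to 2: ∫_{0}^{2} (2*u**3) sin(5*pi*u/2) du = (32*(-6 + 25*pi**2)/(125*pi**3)) - (0) = 32*(-6 + 25*pi**2)/(125*pi**3).
Hence b_5 = 32*(-6 + 25*pi**2)/(125*pi**3).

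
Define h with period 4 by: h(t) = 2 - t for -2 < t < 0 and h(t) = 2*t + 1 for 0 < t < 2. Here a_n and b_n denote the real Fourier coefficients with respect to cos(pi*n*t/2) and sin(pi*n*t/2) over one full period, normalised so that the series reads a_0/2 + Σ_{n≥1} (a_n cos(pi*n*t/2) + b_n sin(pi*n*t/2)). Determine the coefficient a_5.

-12/(25*pi**2)

a_5 = 1/2 ∫_{-2}^{2} h(t) cos(5*pi*t/2) dt.
Split the integral at the breakpoints.
Integrating by parts (boundary term plus one more integral), an antiderivative of (2 - t) cos(5*pi*t/2) is -2*t*sin(5*pi*t/2)/(5*pi) + 4*sin(5*pi*t/2)/(5*pi) - 4*cos(5*pi*t/2)/(25*pi**2); evaluating from -2 to 0: ∫_{-2}^{0} (2 - t) cos(5*pi*t/2) dt = (-4/(25*pi**2)) - (4/(25*pi**2)) = -8/(25*pi**2).
Integrating by parts (boundary term plus one more integral), an antiderivative of (2*t + 1) cos(5*pi*t/2) is 4*t*sin(5*pi*t/2)/(5*pi) + 2*sin(5*pi*t/2)/(5*pi) + 8*cos(5*pi*t/2)/(25*pi**2); evaluating from 0 to 2: ∫_{0}^{2} (2*t + 1) cos(5*pi*t/2) dt = (-8/(25*pi**2)) - (8/(25*pi**2)) = -16/(25*pi**2).
Summing the pieces and multiplying by (1/2) gives a_5 = -12/(25*pi**2).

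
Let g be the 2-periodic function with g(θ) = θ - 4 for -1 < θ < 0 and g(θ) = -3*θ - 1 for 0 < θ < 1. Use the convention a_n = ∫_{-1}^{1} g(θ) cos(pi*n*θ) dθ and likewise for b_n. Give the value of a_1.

a_1 = ∫_{-1}^{1} g(θ) cos(pi*θ) dθ.
Split the integral at the breakpoints.
Integrating by parts (boundary term plus one more integral), an antiderivative of (θ - 4) cos(pi*θ) is θ*sin(pi*θ)/pi - 4*sin(pi*θ)/pi + cos(pi*θ)/pi**2; evaluating from -1 to 0: ∫_{-1}^{0} (θ - 4) cos(pi*θ) dθ = (pi**(-2)) - (-1/pi**2) = 2/pi**2.
Integrating by parts (boundary term plus one more integral), an antiderivative of (-3*θ - 1) cos(pi*θ) is -3*θ*sin(pi*θ)/pi - sin(pi*θ)/pi - 3*cos(pi*θ)/pi**2; evaluating from 0 to 1: ∫_{0}^{1} (-3*θ - 1) cos(pi*θ) dθ = (3/pi**2) - (-3/pi**2) = 6/pi**2.
Summing the pieces gives a_1 = 8/pi**2.

8/pi**2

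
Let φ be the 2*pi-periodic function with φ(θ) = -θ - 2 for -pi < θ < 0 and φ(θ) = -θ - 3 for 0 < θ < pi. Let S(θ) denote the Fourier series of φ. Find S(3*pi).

-5/2

θ = 3*pi differs from θ = pi by 1 full period(s), and the series is 2*pi-periodic.
At θ = pi the one-sided limits are φ(pi^-) = -pi - 3 and φ(pi^+) = -2 + pi.
By Dirichlet's theorem the series converges to their average, [(-pi - 3) + (-2 + pi)]/2 = -5/2.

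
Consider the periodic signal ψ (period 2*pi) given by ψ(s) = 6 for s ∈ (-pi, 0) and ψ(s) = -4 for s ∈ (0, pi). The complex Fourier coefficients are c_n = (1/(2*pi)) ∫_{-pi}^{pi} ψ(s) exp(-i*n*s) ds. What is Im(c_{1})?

Since ψ is real-valued, Im(c_{1}) = -(1/(2*pi)) ∫_{-pi}^{pi} ψ(s) sin(s) ds = -b_{1}/2.
Split the integral at the breakpoints.
Directly, an antiderivative of (6) sin(s) is -6*cos(s); evaluating from -pi to 0: ∫_{-pi}^{0} (6) sin(s) ds = (-6) - (6) = -12.
Directly, an antiderivative of (-4) sin(s) is 4*cos(s); evaluating from 0 to pi: ∫_{0}^{pi} (-4) sin(s) ds = (-4) - (4) = -8.
So ∫_{-pi}^{pi} ψ(s) sin(s) ds = -20.
Hence Im(c_{1}) = (-1/(2*pi))·(-20) = 10/pi.

10/pi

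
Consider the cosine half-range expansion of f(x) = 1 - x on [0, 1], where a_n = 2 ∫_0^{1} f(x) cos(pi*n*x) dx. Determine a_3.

a_3 = 2 ∫_0^{1} (1 - x) cos(3*pi*x) dx.
Integrating by parts (boundary term plus one more integral), an antiderivative of (1 - x) cos(3*pi*x) is -x*sin(3*pi*x)/(3*pi) + sin(3*pi*x)/(3*pi) - cos(3*pi*x)/(9*pi**2); evaluating from 0 to 1: ∫_{0}^{1} (1 - x) cos(3*pi*x) dx = (1/(9*pi**2)) - (-1/(9*pi**2)) = 2/(9*pi**2).
Hence a_3 = 2·(2/(9*pi**2)) = 4/(9*pi**2).

4/(9*pi**2)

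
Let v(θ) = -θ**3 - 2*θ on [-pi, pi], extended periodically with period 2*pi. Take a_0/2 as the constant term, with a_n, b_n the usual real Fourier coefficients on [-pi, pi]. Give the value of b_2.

1/2 + pi**2

b_2 = 1/pi ∫_{-pi}^{pi} v(θ) sin(2*θ) dθ.
v is odd and sin(2*θ) is odd, so the integrand is even and b_2 = 2/pi ∫_0^{pi} v(θ) sin(2*θ) dθ.
Integrating by parts three times (tabular method), an antiderivative of (-θ**3 - 2*θ) sin(2*θ) is θ**3*cos(2*θ)/2 - 3*θ**2*sin(2*θ)/4 + θ*cos(2*θ)/4 - sin(2*θ)/8; evaluating from 0 to pi: ∫_{0}^{pi} (-θ**3 - 2*θ) sin(2*θ) dθ = (pi/4 + pi**3/2) - (0) = pi/4 + pi**3/2.
Hence b_2 = (2/pi)·(pi/4 + pi**3/2) = 1/2 + pi**2.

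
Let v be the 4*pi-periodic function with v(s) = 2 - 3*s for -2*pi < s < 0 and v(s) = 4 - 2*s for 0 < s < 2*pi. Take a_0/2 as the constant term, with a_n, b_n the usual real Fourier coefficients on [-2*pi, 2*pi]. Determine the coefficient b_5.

-2 + 4/(5*pi)

b_5 = (1/(2*pi)) ∫_{-2*pi}^{2*pi} v(s) sin(5*s/2) ds.
Split the integral at the breakpoints.
Integrating by parts (boundary term plus one more integral), an antiderivative of (2 - 3*s) sin(5*s/2) is 6*s*cos(5*s/2)/5 - 12*sin(5*s/2)/25 - 4*cos(5*s/2)/5; evaluating from -2*pi to 0: ∫_{-2*pi}^{0} (2 - 3*s) sin(5*s/2) ds = (-4/5) - (4/5 + 12*pi/5) = -12*pi/5 - 8/5.
Integrating by parts (boundary term plus one more integral), an antiderivative of (4 - 2*s) sin(5*s/2) is 4*s*cos(5*s/2)/5 - 8*sin(5*s/2)/25 - 8*cos(5*s/2)/5; evaluating from 0 to 2*pi: ∫_{0}^{2*pi} (4 - 2*s) sin(5*s/2) ds = (8/5 - 8*pi/5) - (-8/5) = 16/5 - 8*pi/5.
Summing the pieces and multiplying by (1/(2*pi)) gives b_5 = -2 + 4/(5*pi).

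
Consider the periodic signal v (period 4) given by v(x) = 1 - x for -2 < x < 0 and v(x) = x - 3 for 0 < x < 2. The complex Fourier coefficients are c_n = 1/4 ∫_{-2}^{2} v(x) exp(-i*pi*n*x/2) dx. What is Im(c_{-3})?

-4/(3*pi)

Since v is real-valued, Im(c_{-3}) = -1/4 ∫_{-2}^{2} v(x) sin(-3*pi*x/2) dx = b_{3}/2.
Split the integral at the breakpoints.
Integrating by parts (boundary term plus one more integral), an antiderivative of (1 - x) sin(-3*pi*x/2) is -2*x*cos(3*pi*x/2)/(3*pi) + 4*sin(3*pi*x/2)/(9*pi**2) + 2*cos(3*pi*x/2)/(3*pi); evaluating from -2 to 0: ∫_{-2}^{0} (1 - x) sin(-3*pi*x/2) dx = (2/(3*pi)) - (-2/pi) = 8/(3*pi).
Integrating by parts (boundary term plus one more integral), an antiderivative of (x - 3) sin(-3*pi*x/2) is 2*x*cos(3*pi*x/2)/(3*pi) - 4*sin(3*pi*x/2)/(9*pi**2) - 2*cos(3*pi*x/2)/pi; evaluating from 0 to 2: ∫_{0}^{2} (x - 3) sin(-3*pi*x/2) dx = (2/(3*pi)) - (-2/pi) = 8/(3*pi).
So ∫_{-2}^{2} v(x) sin(-3*pi*x/2) dx = 16/(3*pi).
Hence Im(c_{-3}) = (-1/4)·(16/(3*pi)) = -4/(3*pi).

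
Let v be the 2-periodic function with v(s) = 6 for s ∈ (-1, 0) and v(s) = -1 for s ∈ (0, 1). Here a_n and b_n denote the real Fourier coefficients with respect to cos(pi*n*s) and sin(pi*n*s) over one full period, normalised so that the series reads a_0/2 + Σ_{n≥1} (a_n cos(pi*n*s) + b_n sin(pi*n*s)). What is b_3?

b_3 = ∫_{-1}^{1} v(s) sin(3*pi*s) ds.
Split the integral at the breakpoints.
Directly, an antiderivative of (6) sin(3*pi*s) is -2*cos(3*pi*s)/pi; evaluating from -1 to 0: ∫_{-1}^{0} (6) sin(3*pi*s) ds = (-2/pi) - (2/pi) = -4/pi.
Directly, an antiderivative of (-1) sin(3*pi*s) is cos(3*pi*s)/(3*pi); evaluating from 0 to 1: ∫_{0}^{1} (-1) sin(3*pi*s) ds = (-1/(3*pi)) - (1/(3*pi)) = -2/(3*pi).
Summing the pieces gives b_3 = -14/(3*pi).

-14/(3*pi)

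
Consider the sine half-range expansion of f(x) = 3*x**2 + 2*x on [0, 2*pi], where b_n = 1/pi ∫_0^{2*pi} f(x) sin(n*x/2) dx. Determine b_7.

8*(-12 + 49*pi + 147*pi**2)/(343*pi)

b_7 = 1/pi ∫_0^{2*pi} (3*x**2 + 2*x) sin(7*x/2) dx.
Integrating by parts twice (tabular method), an antiderivative of (3*x**2 + 2*x) sin(7*x/2) is -6*x**2*cos(7*x/2)/7 + 24*x*sin(7*x/2)/49 - 4*x*cos(7*x/2)/7 + 8*sin(7*x/2)/49 + 48*cos(7*x/2)/343; evaluating from 0 to 2*pi: ∫_{0}^{2*pi} (3*x**2 + 2*x) sin(7*x/2) dx = (-48/343 + 8*pi/7 + 24*pi**2/7) - (48/343) = -96/343 + 8*pi/7 + 24*pi**2/7.
Hence b_7 = (1/pi)·(-96/343 + 8*pi/7 + 24*pi**2/7) = 8*(-12 + 49*pi + 147*pi**2)/(343*pi).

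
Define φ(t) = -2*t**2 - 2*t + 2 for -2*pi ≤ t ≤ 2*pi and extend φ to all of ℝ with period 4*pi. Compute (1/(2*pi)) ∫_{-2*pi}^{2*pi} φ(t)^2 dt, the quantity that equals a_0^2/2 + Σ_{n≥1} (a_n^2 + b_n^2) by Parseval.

-32*pi**2/3 + 8 + 128*pi**4/5

(1/(2*pi)) ∫_{-2*pi}^{2*pi} φ(t)^2 dt = (1/(2*pi)) · (16*pi*(-20*pi**2 + 15 + 48*pi**4)/15) = -32*pi**2/3 + 8 + 128*pi**4/5.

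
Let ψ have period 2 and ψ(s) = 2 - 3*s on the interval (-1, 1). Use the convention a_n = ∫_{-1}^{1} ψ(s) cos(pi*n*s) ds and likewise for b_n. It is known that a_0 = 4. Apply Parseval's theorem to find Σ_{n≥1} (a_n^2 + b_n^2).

Parseval: a_0^2/2 + Σ_{n≥1} (a_n^2+b_n^2) = ∫_{-1}^{1} ψ(s)^2 ds = 14.
Subtract a_0^2/2 = 8: Σ (a_n^2+b_n^2) = 6.

6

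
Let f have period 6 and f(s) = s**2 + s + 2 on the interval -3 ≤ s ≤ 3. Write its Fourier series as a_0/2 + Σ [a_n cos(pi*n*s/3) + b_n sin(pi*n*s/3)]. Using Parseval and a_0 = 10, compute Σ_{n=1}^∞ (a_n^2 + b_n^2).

102/5

Parseval: a_0^2/2 + Σ_{n≥1} (a_n^2+b_n^2) = 1/3 ∫_{-3}^{3} f(s)^2 ds = 352/5.
Subtract a_0^2/2 = 50: Σ (a_n^2+b_n^2) = 102/5.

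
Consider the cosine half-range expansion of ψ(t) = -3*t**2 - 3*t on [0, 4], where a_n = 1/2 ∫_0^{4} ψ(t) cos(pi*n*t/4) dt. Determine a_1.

240/pi**2

a_1 = 1/2 ∫_0^{4} (-3*t**2 - 3*t) cos(pi*t/4) dt.
Integrating by parts twice (tabular method), an antiderivative of (-3*t**2 - 3*t) cos(pi*t/4) is -12*t**2*sin(pi*t/4)/pi - 12*t*sin(pi*t/4)/pi - 96*t*cos(pi*t/4)/pi**2 + 384*sin(pi*t/4)/pi**3 - 48*cos(pi*t/4)/pi**2; evaluating from 0 to 4: ∫_{0}^{4} (-3*t**2 - 3*t) cos(pi*t/4) dt = (432/pi**2) - (-48/pi**2) = 480/pi**2.
Hence a_1 = (1/2)·(480/pi**2) = 240/pi**2.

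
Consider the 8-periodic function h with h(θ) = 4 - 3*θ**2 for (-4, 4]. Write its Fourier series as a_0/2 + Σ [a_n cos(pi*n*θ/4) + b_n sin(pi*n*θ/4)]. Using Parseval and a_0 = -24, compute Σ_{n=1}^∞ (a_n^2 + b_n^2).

Parseval: a_0^2/2 + Σ_{n≥1} (a_n^2+b_n^2) = 1/4 ∫_{-4}^{4} h(θ)^2 dθ = 3488/5.
Subtract a_0^2/2 = 288: Σ (a_n^2+b_n^2) = 2048/5.

2048/5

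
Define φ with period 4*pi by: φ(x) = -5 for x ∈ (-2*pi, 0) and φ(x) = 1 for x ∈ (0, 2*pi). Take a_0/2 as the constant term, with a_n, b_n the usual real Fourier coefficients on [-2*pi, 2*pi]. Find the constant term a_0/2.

-2

a_0 = (1/(2*pi)) ∫_{-2*pi}^{2*pi} φ(x) dx = (1/(2*pi)) · (-8*pi) = -4.
So the constant term a_0/2 = -2.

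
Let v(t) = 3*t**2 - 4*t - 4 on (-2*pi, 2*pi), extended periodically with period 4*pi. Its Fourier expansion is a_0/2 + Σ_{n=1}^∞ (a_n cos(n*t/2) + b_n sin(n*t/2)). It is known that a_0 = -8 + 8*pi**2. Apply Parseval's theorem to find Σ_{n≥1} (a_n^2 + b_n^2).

128*pi**2*(5 + 3*pi**2)/15

Parseval: a_0^2/2 + Σ_{n≥1} (a_n^2+b_n^2) = (1/(2*pi)) ∫_{-2*pi}^{2*pi} v(t)^2 dt = -64*pi**2/3 + 32 + 288*pi**4/5.
Subtract a_0^2/2 = 32*(1 - pi**2)**2: Σ (a_n^2+b_n^2) = 128*pi**2*(5 + 3*pi**2)/15.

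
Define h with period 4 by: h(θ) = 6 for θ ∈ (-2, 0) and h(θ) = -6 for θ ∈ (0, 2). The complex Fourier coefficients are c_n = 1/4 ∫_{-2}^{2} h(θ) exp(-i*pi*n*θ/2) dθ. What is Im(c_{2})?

0

Since h is real-valued, Im(c_{2}) = -1/4 ∫_{-2}^{2} h(θ) sin(pi*θ) dθ = -b_{2}/2.
h is odd and sin(pi*θ) is odd, so the integrand is even: ∫_{-2}^{2} h(θ) sin(pi*θ) dθ = 2∫_0^{2} h(θ) sin(pi*θ) dθ.
Directly, an antiderivative of (-6) sin(pi*θ) is 6*cos(pi*θ)/pi; evaluating from 0 to 2: ∫_{0}^{2} (-6) sin(pi*θ) dθ = (6/pi) - (6/pi) = 0.
So ∫_{-2}^{2} h(θ) sin(pi*θ) dθ = 0.
Hence Im(c_{2}) = (-1/4)·(0) = 0.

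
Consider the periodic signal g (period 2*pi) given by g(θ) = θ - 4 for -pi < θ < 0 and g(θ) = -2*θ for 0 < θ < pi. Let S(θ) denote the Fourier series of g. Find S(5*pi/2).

-pi

θ = 5*pi/2 differs from θ = pi/2 by 1 full period(s), and the series is 2*pi-periodic.
g is continuous at θ = pi/2 with value -pi, so the series converges to -pi there.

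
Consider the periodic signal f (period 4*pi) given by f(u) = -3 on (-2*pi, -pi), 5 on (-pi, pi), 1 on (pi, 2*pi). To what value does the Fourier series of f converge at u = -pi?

At u = -pi the one-sided limits are f(-pi^-) = -3 and f(-pi^+) = 5.
By Dirichlet's theorem the series converges to their average, [(-3) + (5)]/2 = 1.

1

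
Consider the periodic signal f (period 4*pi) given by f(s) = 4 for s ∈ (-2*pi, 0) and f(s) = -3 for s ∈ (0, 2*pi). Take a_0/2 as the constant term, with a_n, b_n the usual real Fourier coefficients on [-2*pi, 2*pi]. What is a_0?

1

a_0 = (1/(2*pi)) ∫_{-2*pi}^{2*pi} f(s) ds = (1/(2*pi)) · (2*pi) = 1.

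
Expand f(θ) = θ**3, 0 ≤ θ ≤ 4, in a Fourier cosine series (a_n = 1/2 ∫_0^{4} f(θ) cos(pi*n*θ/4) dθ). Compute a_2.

a_2 = 1/2 ∫_0^{4} (θ**3) cos(pi*θ/2) dθ.
Integrating by parts three times (tabular method), an antiderivative of (θ**3) cos(pi*θ/2) is 2*θ**3*sin(pi*θ/2)/pi + 12*θ**2*cos(pi*θ/2)/pi**2 - 48*θ*sin(pi*θ/2)/pi**3 - 96*cos(pi*θ/2)/pi**4; evaluating from 0 to 4: ∫_{0}^{4} (θ**3) cos(pi*θ/2) dθ = (96*(-1 + 2*pi**2)/pi**4) - (-96/pi**4) = 192/pi**2.
Hence a_2 = (1/2)·(192/pi**2) = 96/pi**2.

96/pi**2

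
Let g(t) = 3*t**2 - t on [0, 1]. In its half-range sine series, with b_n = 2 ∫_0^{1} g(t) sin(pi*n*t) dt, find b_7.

4*(-6 + 49*pi**2)/(343*pi**3)

b_7 = 2 ∫_0^{1} (3*t**2 - t) sin(7*pi*t) dt.
Integrating by parts twice (tabular method), an antiderivative of (3*t**2 - t) sin(7*pi*t) is -3*t**2*cos(7*pi*t)/(7*pi) + 6*t*sin(7*pi*t)/(49*pi**2) + t*cos(7*pi*t)/(7*pi) - sin(7*pi*t)/(49*pi**2) + 6*cos(7*pi*t)/(343*pi**3); evaluating from 0 to 1: ∫_{0}^{1} (3*t**2 - t) sin(7*pi*t) dt = (2*(-3 + 49*pi**2)/(343*pi**3)) - (6/(343*pi**3)) = 2*(-6 + 49*pi**2)/(343*pi**3).
Hence b_7 = 2·(2*(-6 + 49*pi**2)/(343*pi**3)) = 4*(-6 + 49*pi**2)/(343*pi**3).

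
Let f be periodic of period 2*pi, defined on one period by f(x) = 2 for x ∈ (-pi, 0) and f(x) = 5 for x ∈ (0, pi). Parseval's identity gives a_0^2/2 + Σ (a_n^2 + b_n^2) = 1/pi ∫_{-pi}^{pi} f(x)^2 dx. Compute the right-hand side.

29

1/pi ∫_{-pi}^{pi} f(x)^2 dx = 1/pi · (29*pi) = 29.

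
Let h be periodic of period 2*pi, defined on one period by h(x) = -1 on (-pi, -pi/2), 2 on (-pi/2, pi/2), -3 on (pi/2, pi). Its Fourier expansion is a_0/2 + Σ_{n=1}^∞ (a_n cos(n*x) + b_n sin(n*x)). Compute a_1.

8/pi

a_1 = 1/pi ∫_{-pi}^{pi} h(x) cos(x) dx.
Split the integral at the breakpoints.
Directly, an antiderivative of (-1) cos(x) is -sin(x); evaluating from -pi to -pi/2: ∫_{-pi}^{-pi/2} (-1) cos(x) dx = (1) - (0) = 1.
Directly, an antiderivative of (2) cos(x) is 2*sin(x); evaluating from -pi/2 to pi/2: ∫_{-pi/2}^{pi/2} (2) cos(x) dx = (2) - (-2) = 4.
Directly, an antiderivative of (-3) cos(x) is -3*sin(x); evaluating from pi/2 to pi: ∫_{pi/2}^{pi} (-3) cos(x) dx = (0) - (-3) = 3.
Summing the pieces and multiplying by (1/pi) gives a_1 = 8/pi.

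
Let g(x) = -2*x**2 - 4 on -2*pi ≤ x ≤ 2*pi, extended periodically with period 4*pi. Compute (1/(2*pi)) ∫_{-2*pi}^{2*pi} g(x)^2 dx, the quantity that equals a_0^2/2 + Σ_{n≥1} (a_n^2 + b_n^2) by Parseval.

(1/(2*pi)) ∫_{-2*pi}^{2*pi} g(x)^2 dx = (1/(2*pi)) · (64*pi*(15 + 20*pi**2 + 12*pi**4)/15) = 32 + 128*pi**2/3 + 128*pi**4/5.

32 + 128*pi**2/3 + 128*pi**4/5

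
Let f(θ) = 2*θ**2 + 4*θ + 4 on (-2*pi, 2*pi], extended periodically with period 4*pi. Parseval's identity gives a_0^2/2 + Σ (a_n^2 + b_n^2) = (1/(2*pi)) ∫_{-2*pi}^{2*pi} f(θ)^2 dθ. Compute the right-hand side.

32 + 256*pi**2/3 + 128*pi**4/5

(1/(2*pi)) ∫_{-2*pi}^{2*pi} f(θ)^2 dθ = (1/(2*pi)) · (64*pi*(15 + 40*pi**2 + 12*pi**4)/15) = 32 + 256*pi**2/3 + 128*pi**4/5.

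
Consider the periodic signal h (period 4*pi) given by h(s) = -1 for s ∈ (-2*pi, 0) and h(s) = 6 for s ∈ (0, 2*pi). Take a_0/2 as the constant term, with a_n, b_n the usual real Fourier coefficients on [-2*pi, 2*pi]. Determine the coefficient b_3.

14/(3*pi)

b_3 = (1/(2*pi)) ∫_{-2*pi}^{2*pi} h(s) sin(3*s/2) ds.
Split the integral at the breakpoints.
Directly, an antiderivative of (-1) sin(3*s/2) is 2*cos(3*s/2)/3; evaluating from -2*pi to 0: ∫_{-2*pi}^{0} (-1) sin(3*s/2) ds = (2/3) - (-2/3) = 4/3.
Directly, an antiderivative of (6) sin(3*s/2) is -4*cos(3*s/2); evaluating from 0 to 2*pi: ∫_{0}^{2*pi} (6) sin(3*s/2) ds = (4) - (-4) = 8.
Summing the pieces and multiplying by (1/(2*pi)) gives b_3 = 14/(3*pi).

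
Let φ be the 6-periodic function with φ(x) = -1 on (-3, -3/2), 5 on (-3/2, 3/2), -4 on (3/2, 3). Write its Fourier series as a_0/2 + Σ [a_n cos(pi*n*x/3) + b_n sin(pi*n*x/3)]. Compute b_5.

b_5 = 1/3 ∫_{-3}^{3} φ(x) sin(5*pi*x/3) dx.
Split the integral at the breakpoints.
Directly, an antiderivative of (-1) sin(5*pi*x/3) is 3*cos(5*pi*x/3)/(5*pi); evaluating from -3 to -3/2: ∫_{-3}^{-3/2} (-1) sin(5*pi*x/3) dx = (0) - (-3/(5*pi)) = 3/(5*pi).
Directly, an antiderivative of (5) sin(5*pi*x/3) is -3*cos(5*pi*x/3)/pi; evaluating from -3/2 to 3/2: ∫_{-3/2}^{3/2} (5) sin(5*pi*x/3) dx = (0) - (0) = 0.
Directly, an antiderivative of (-4) sin(5*pi*x/3) is 12*cos(5*pi*x/3)/(5*pi); evaluating from 3/2 to 3: ∫_{3/2}^{3} (-4) sin(5*pi*x/3) dx = (-12/(5*pi)) - (0) = -12/(5*pi).
Summing the pieces and multiplying by (1/3) gives b_5 = -3/(5*pi).

-3/(5*pi)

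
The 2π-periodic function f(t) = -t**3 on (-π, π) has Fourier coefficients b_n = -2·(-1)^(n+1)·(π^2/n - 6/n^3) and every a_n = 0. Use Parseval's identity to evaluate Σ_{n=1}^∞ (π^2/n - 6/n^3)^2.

pi**6/14

Parseval: Σ b_n^2 = (1/π) ∫_{-π}^{π} f(t)^2 dt = 2*pi**6/7.
b_n^2 = 4·(π^2/n - 6/n^3)^2, so the sum equals (2*pi**6/7)/4 = pi**6/14.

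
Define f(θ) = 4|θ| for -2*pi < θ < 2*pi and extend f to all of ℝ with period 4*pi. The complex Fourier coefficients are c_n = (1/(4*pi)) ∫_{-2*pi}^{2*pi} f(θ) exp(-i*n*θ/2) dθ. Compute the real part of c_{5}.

-16/(25*pi)

Since f is real-valued, Re(c_{5}) = (1/(4*pi)) ∫_{-2*pi}^{2*pi} f(θ) cos(5*θ/2) dθ = a_{5}/2.
f is even and cos(5*θ/2) is even, so the integrand is even: ∫_{-2*pi}^{2*pi} f(θ) cos(5*θ/2) dθ = 2∫_0^{2*pi} f(θ) cos(5*θ/2) dθ.
Integrating by parts (boundary term plus one more integral), an antiderivative of (4*θ) cos(5*θ/2) is 8*θ*sin(5*θ/2)/5 + 16*cos(5*θ/2)/25; evaluating from 0 to 2*pi: ∫_{0}^{2*pi} (4*θ) cos(5*θ/2) dθ = (-16/25) - (16/25) = -32/25.
So ∫_{-2*pi}^{2*pi} f(θ) cos(5*θ/2) dθ = -64/25.
Hence Re(c_{5}) = (1/(4*pi))·(-64/25) = -16/(25*pi).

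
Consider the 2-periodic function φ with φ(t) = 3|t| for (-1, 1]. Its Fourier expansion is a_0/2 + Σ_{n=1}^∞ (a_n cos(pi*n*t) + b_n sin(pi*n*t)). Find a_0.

a_0 = ∫_{-1}^{1} φ(t) dt = 3.

3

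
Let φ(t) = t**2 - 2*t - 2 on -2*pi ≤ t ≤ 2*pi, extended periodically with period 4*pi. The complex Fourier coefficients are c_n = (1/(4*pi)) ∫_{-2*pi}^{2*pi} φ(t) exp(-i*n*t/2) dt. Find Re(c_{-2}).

Since φ is real-valued, Re(c_{-2}) = (1/(4*pi)) ∫_{-2*pi}^{2*pi} φ(t) cos(-t) dt = a_{2}/2.
Integrating by parts twice (tabular method), an antiderivative of (t**2 - 2*t - 2) cos(-t) is t**2*sin(t) - 2*t*sin(t) + 2*t*cos(t) - 4*sin(t) - 2*cos(t); evaluating from -2*pi to 2*pi: ∫_{-2*pi}^{2*pi} (t**2 - 2*t - 2) cos(-t) dt = (-2 + 4*pi) - (-4*pi - 2) = 8*pi.
Hence Re(c_{-2}) = (1/(4*pi))·(8*pi) = 2.

2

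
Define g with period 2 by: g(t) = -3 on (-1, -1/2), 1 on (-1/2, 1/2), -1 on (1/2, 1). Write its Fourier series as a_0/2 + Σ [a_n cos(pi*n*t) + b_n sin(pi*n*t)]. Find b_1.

2/pi

b_1 = ∫_{-1}^{1} g(t) sin(pi*t) dt.
Split the integral at the breakpoints.
Directly, an antiderivative of (-3) sin(pi*t) is 3*cos(pi*t)/pi; evaluating from -1 to -1/2: ∫_{-1}^{-1/2} (-3) sin(pi*t) dt = (0) - (-3/pi) = 3/pi.
Directly, an antiderivative of (1) sin(pi*t) is -cos(pi*t)/pi; evaluating from -1/2 to 1/2: ∫_{-1/2}^{1/2} (1) sin(pi*t) dt = (0) - (0) = 0.
Directly, an antiderivative of (-1) sin(pi*t) is cos(pi*t)/pi; evaluating from 1/2 to 1: ∫_{1/2}^{1} (-1) sin(pi*t) dt = (-1/pi) - (0) = -1/pi.
Summing the pieces gives b_1 = 2/pi.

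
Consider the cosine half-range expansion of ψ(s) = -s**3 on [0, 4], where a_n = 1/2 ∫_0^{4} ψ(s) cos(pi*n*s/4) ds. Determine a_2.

-96/pi**2

a_2 = 1/2 ∫_0^{4} (-s**3) cos(pi*s/2) ds.
Integrating by parts three times (tabular method), an antiderivative of (-s**3) cos(pi*s/2) is -2*s**3*sin(pi*s/2)/pi - 12*s**2*cos(pi*s/2)/pi**2 + 48*s*sin(pi*s/2)/pi**3 + 96*cos(pi*s/2)/pi**4; evaluating from 0 to 4: ∫_{0}^{4} (-s**3) cos(pi*s/2) ds = (96*(1 - 2*pi**2)/pi**4) - (96/pi**4) = -192/pi**2.
Hence a_2 = (1/2)·(-192/pi**2) = -96/pi**2.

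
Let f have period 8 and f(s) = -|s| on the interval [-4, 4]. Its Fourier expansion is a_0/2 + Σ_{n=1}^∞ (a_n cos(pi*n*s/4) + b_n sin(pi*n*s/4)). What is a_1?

a_1 = 1/4 ∫_{-4}^{4} f(s) cos(pi*s/4) ds.
f is even and cos(pi*s/4) is even, so the integrand is even and a_1 = 1/2 ∫_0^{4} f(s) cos(pi*s/4) ds.
Integrating by parts (boundary term plus one more integral), an antiderivative of (-s) cos(pi*s/4) is -4*s*sin(pi*s/4)/pi - 16*cos(pi*s/4)/pi**2; evaluating from 0 to 4: ∫_{0}^{4} (-s) cos(pi*s/4) ds = (16/pi**2) - (-16/pi**2) = 32/pi**2.
Hence a_1 = (1/2)·(32/pi**2) = 16/pi**2.

16/pi**2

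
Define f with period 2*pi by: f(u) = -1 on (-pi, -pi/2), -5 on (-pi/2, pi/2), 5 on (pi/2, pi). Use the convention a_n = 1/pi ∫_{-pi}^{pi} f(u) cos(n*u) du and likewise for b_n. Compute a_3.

a_3 = 1/pi ∫_{-pi}^{pi} f(u) cos(3*u) du.
Split the integral at the breakpoints.
Directly, an antiderivative of (-1) cos(3*u) is -sin(3*u)/3; evaluating from -pi to -pi/2: ∫_{-pi}^{-pi/2} (-1) cos(3*u) du = (-1/3) - (0) = -1/3.
Directly, an antiderivative of (-5) cos(3*u) is -5*sin(3*u)/3; evaluating from -pi/2 to pi/2: ∫_{-pi/2}^{pi/2} (-5) cos(3*u) du = (5/3) - (-5/3) = 10/3.
Directly, an antiderivative of (5) cos(3*u) is 5*sin(3*u)/3; evaluating from pi/2 to pi: ∫_{pi/2}^{pi} (5) cos(3*u) du = (0) - (-5/3) = 5/3.
Summing the pieces and multiplying by (1/pi) gives a_3 = 14/(3*pi).

14/(3*pi)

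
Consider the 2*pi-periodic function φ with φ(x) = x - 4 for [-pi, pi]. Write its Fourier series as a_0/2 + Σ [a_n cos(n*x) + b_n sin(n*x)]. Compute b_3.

b_3 = 1/pi ∫_{-pi}^{pi} φ(x) sin(3*x) dx.
Integrating by parts (boundary term plus one more integral), an antiderivative of (x - 4) sin(3*x) is -x*cos(3*x)/3 + sin(3*x)/9 + 4*cos(3*x)/3; evaluating from -pi to pi: ∫_{-pi}^{pi} (x - 4) sin(3*x) dx = (-4/3 + pi/3) - (-4/3 - pi/3) = 2*pi/3.
Hence b_3 = (1/pi)·(2*pi/3) = 2/3.

2/3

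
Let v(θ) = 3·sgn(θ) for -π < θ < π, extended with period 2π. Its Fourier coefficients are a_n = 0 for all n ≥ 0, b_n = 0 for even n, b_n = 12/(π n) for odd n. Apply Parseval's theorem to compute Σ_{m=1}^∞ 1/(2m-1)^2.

pi**2/8

Parseval: Σ b_n^2 = (1/π) ∫_{-π}^{π} v(θ)^2 dθ = 18.
Only odd n contribute, with b_n^2 = 144/(π^2 n^2), so Σ_{m≥1} 1/(2m-1)^2 = π^2·(18)/144 = pi**2/8.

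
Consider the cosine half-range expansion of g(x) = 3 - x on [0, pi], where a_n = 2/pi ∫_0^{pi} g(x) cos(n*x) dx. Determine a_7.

4/(49*pi)

a_7 = 2/pi ∫_0^{pi} (3 - x) cos(7*x) dx.
Integrating by parts (boundary term plus one more integral), an antiderivative of (3 - x) cos(7*x) is -x*sin(7*x)/7 + 3*sin(7*x)/7 - cos(7*x)/49; evaluating from 0 to pi: ∫_{0}^{pi} (3 - x) cos(7*x) dx = (1/49) - (-1/49) = 2/49.
Hence a_7 = (2/pi)·(2/49) = 4/(49*pi).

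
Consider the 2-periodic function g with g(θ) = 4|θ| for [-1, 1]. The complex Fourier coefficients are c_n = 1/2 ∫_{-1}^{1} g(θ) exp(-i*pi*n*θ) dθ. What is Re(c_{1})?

-8/pi**2

Since g is real-valued, Re(c_{1}) = 1/2 ∫_{-1}^{1} g(θ) cos(pi*θ) dθ = a_{1}/2.
g is even and cos(pi*θ) is even, so the integrand is even: ∫_{-1}^{1} g(θ) cos(pi*θ) dθ = 2∫_0^{1} g(θ) cos(pi*θ) dθ.
Integrating by parts (boundary term plus one more integral), an antiderivative of (4*θ) cos(pi*θ) is 4*θ*sin(pi*θ)/pi + 4*cos(pi*θ)/pi**2; evaluating from 0 to 1: ∫_{0}^{1} (4*θ) cos(pi*θ) dθ = (-4/pi**2) - (4/pi**2) = -8/pi**2.
So ∫_{-1}^{1} g(θ) cos(pi*θ) dθ = -16/pi**2.
Hence Re(c_{1}) = (1/2)·(-16/pi**2) = -8/pi**2.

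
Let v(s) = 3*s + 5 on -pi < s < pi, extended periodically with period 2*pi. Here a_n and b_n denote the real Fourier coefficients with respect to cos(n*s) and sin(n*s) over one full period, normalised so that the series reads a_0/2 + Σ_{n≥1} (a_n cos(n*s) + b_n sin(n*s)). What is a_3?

a_3 = 1/pi ∫_{-pi}^{pi} v(s) cos(3*s) ds.
Integrating by parts (boundary term plus one more integral), an antiderivative of (3*s + 5) cos(3*s) is s*sin(3*s) + 5*sin(3*s)/3 + cos(3*s)/3; evaluating from -pi to pi: ∫_{-pi}^{pi} (3*s + 5) cos(3*s) ds = (-1/3) - (-1/3) = 0.
Hence a_3 = (1/pi)·(0) = 0.

0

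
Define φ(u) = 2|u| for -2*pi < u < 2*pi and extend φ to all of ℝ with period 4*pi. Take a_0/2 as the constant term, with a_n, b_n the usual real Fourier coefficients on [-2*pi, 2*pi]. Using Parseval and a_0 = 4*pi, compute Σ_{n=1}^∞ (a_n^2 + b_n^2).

8*pi**2/3

Parseval: a_0^2/2 + Σ_{n≥1} (a_n^2+b_n^2) = (1/(2*pi)) ∫_{-2*pi}^{2*pi} φ(u)^2 du = 32*pi**2/3.
Subtract a_0^2/2 = 8*pi**2: Σ (a_n^2+b_n^2) = 8*pi**2/3.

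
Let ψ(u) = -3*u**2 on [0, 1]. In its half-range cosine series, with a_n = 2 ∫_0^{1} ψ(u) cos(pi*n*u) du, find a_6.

-1/(3*pi**2)

a_6 = 2 ∫_0^{1} (-3*u**2) cos(6*pi*u) du.
Integrating by parts twice (tabular method), an antiderivative of (-3*u**2) cos(6*pi*u) is -u**2*sin(6*pi*u)/(2*pi) - u*cos(6*pi*u)/(6*pi**2) + sin(6*pi*u)/(36*pi**3); evaluating from 0 to 1: ∫_{0}^{1} (-3*u**2) cos(6*pi*u) du = (-1/(6*pi**2)) - (0) = -1/(6*pi**2).
Hence a_6 = 2·(-1/(6*pi**2)) = -1/(3*pi**2).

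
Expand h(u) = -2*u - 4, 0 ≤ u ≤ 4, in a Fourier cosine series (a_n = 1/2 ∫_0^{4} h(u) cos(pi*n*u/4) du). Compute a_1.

a_1 = 1/2 ∫_0^{4} (-2*u - 4) cos(pi*u/4) du.
Integrating by parts (boundary term plus one more integral), an antiderivative of (-2*u - 4) cos(pi*u/4) is -8*u*sin(pi*u/4)/pi - 16*sin(pi*u/4)/pi - 32*cos(pi*u/4)/pi**2; evaluating from 0 to 4: ∫_{0}^{4} (-2*u - 4) cos(pi*u/4) du = (32/pi**2) - (-32/pi**2) = 64/pi**2.
Hence a_1 = (1/2)·(64/pi**2) = 32/pi**2.

32/pi**2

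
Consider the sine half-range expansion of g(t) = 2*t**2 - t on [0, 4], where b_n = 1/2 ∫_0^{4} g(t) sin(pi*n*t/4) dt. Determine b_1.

-256/pi**3 + 56/pi

b_1 = 1/2 ∫_0^{4} (2*t**2 - t) sin(pi*t/4) dt.
Integrating by parts twice (tabular method), an antiderivative of (2*t**2 - t) sin(pi*t/4) is -8*t**2*cos(pi*t/4)/pi + 64*t*sin(pi*t/4)/pi**2 + 4*t*cos(pi*t/4)/pi - 16*sin(pi*t/4)/pi**2 + 256*cos(pi*t/4)/pi**3; evaluating from 0 to 4: ∫_{0}^{4} (2*t**2 - t) sin(pi*t/4) dt = (-256/pi**3 + 112/pi) - (256/pi**3) = -512/pi**3 + 112/pi.
Hence b_1 = (1/2)·(-512/pi**3 + 112/pi) = -256/pi**3 + 56/pi.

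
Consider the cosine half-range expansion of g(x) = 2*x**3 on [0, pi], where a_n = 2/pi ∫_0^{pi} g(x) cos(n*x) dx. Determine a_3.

4*(4 - 9*pi**2)/(27*pi)

a_3 = 2/pi ∫_0^{pi} (2*x**3) cos(3*x) dx.
Integrating by parts three times (tabular method), an antiderivative of (2*x**3) cos(3*x) is 2*x**3*sin(3*x)/3 + 2*x**2*cos(3*x)/3 - 4*x*sin(3*x)/9 - 4*cos(3*x)/27; evaluating from 0 to pi: ∫_{0}^{pi} (2*x**3) cos(3*x) dx = (4/27 - 2*pi**2/3) - (-4/27) = 8/27 - 2*pi**2/3.
Hence a_3 = (2/pi)·(8/27 - 2*pi**2/3) = 4*(4 - 9*pi**2)/(27*pi).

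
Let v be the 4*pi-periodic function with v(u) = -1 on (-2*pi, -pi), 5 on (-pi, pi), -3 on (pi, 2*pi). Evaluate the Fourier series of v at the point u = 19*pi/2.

u = 19*pi/2 differs from u = 3*pi/2 by 2 full period(s), and the series is 4*pi-periodic.
v is continuous at u = 3*pi/2 with value -3, so the series converges to -3 there.

-3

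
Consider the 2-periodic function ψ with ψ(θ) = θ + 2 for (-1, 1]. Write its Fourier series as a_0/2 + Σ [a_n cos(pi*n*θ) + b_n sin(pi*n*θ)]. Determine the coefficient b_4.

-1/(2*pi)

b_4 = ∫_{-1}^{1} ψ(θ) sin(4*pi*θ) dθ.
Integrating by parts (boundary term plus one more integral), an antiderivative of (θ + 2) sin(4*pi*θ) is -θ*cos(4*pi*θ)/(4*pi) + sin(4*pi*θ)/(16*pi**2) - cos(4*pi*θ)/(2*pi); evaluating from -1 to 1: ∫_{-1}^{1} (θ + 2) sin(4*pi*θ) dθ = (-3/(4*pi)) - (-1/(4*pi)) = -1/(2*pi).
Hence b_4 = -1/(2*pi).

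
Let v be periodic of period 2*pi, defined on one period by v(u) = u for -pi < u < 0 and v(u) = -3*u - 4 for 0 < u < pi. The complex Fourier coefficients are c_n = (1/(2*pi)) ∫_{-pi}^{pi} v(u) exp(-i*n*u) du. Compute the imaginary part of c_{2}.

-1/2

Since v is real-valued, Im(c_{2}) = -(1/(2*pi)) ∫_{-pi}^{pi} v(u) sin(2*u) du = -b_{2}/2.
Split the integral at the breakpoints.
Integrating by parts (boundary term plus one more integral), an antiderivative of (u) sin(2*u) is -u*cos(2*u)/2 + sin(2*u)/4; evaluating from -pi to 0: ∫_{-pi}^{0} (u) sin(2*u) du = (0) - (pi/2) = -pi/2.
Integrating by parts (boundary term plus one more integral), an antiderivative of (-3*u - 4) sin(2*u) is 3*u*cos(2*u)/2 - 3*sin(2*u)/4 + 2*cos(2*u); evaluating from 0 to pi: ∫_{0}^{pi} (-3*u - 4) sin(2*u) du = (2 + 3*pi/2) - (2) = 3*pi/2.
So ∫_{-pi}^{pi} v(u) sin(2*u) du = pi.
Hence Im(c_{2}) = (-1/(2*pi))·(pi) = -1/2.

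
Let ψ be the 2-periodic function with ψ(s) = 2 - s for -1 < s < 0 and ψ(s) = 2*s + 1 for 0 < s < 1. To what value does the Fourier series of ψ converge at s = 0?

3/2

At s = 0 the one-sided limits are ψ(0^-) = 2 and ψ(0^+) = 1.
By Dirichlet's theorem the series converges to their average, [(2) + (1)]/2 = 3/2.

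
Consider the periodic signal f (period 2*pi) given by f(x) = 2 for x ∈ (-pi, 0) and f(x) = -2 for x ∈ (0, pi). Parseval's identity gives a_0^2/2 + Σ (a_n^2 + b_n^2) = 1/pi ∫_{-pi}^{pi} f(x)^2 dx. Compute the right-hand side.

1/pi ∫_{-pi}^{pi} f(x)^2 dx = 1/pi · (8*pi) = 8.

8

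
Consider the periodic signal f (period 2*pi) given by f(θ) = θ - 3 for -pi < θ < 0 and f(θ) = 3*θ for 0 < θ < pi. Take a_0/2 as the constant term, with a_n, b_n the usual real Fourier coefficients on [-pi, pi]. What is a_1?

a_1 = 1/pi ∫_{-pi}^{pi} f(θ) cos(θ) dθ.
Split the integral at the breakpoints.
Integrating by parts (boundary term plus one more integral), an antiderivative of (θ - 3) cos(θ) is θ*sin(θ) - 3*sin(θ) + cos(θ); evaluating from -pi to 0: ∫_{-pi}^{0} (θ - 3) cos(θ) dθ = (1) - (-1) = 2.
Integrating by parts (boundary term plus one more integral), an antiderivative of (3*θ) cos(θ) is 3*θ*sin(θ) + 3*cos(θ); evaluating from 0 to pi: ∫_{0}^{pi} (3*θ) cos(θ) dθ = (-3) - (3) = -6.
Summing the pieces and multiplying by (1/pi) gives a_1 = -4/pi.

-4/pi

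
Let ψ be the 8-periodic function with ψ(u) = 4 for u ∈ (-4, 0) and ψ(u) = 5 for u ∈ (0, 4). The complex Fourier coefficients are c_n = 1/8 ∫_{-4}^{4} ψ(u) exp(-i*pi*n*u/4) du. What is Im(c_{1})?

-1/pi

Since ψ is real-valued, Im(c_{1}) = -1/8 ∫_{-4}^{4} ψ(u) sin(pi*u/4) du = -b_{1}/2.
Split the integral at the breakpoints.
Directly, an antiderivative of (4) sin(pi*u/4) is -16*cos(pi*u/4)/pi; evaluating from -4 to 0: ∫_{-4}^{0} (4) sin(pi*u/4) du = (-16/pi) - (16/pi) = -32/pi.
Directly, an antiderivative of (5) sin(pi*u/4) is -20*cos(pi*u/4)/pi; evaluating from 0 to 4: ∫_{0}^{4} (5) sin(pi*u/4) du = (20/pi) - (-20/pi) = 40/pi.
So ∫_{-4}^{4} ψ(u) sin(pi*u/4) du = 8/pi.
Hence Im(c_{1}) = (-1/8)·(8/pi) = -1/pi.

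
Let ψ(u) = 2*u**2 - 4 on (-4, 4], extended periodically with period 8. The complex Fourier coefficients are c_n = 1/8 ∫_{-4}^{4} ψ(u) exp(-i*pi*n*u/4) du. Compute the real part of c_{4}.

Since ψ is real-valued, Re(c_{4}) = 1/8 ∫_{-4}^{4} ψ(u) cos(pi*u) du = a_{4}/2.
ψ is even and cos(pi*u) is even, so the integrand is even: ∫_{-4}^{4} ψ(u) cos(pi*u) du = 2∫_0^{4} ψ(u) cos(pi*u) du.
Integrating by parts twice (tabular method), an antiderivative of (2*u**2 - 4) cos(pi*u) is 2*u**2*sin(pi*u)/pi + 4*u*cos(pi*u)/pi**2 - 4*sin(pi*u)/pi - 4*sin(pi*u)/pi**3; evaluating from 0 to 4: ∫_{0}^{4} (2*u**2 - 4) cos(pi*u) du = (16/pi**2) - (0) = 16/pi**2.
So ∫_{-4}^{4} ψ(u) cos(pi*u) du = 32/pi**2.
Hence Re(c_{4}) = (1/8)·(32/pi**2) = 4/pi**2.

4/pi**2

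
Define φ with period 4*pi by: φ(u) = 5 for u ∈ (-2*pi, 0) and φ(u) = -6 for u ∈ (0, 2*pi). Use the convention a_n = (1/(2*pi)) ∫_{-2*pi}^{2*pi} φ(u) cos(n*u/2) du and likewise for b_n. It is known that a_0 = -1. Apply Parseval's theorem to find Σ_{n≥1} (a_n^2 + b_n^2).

121/2

Parseval: a_0^2/2 + Σ_{n≥1} (a_n^2+b_n^2) = (1/(2*pi)) ∫_{-2*pi}^{2*pi} φ(u)^2 du = 61.
Subtract a_0^2/2 = 1/2: Σ (a_n^2+b_n^2) = 121/2.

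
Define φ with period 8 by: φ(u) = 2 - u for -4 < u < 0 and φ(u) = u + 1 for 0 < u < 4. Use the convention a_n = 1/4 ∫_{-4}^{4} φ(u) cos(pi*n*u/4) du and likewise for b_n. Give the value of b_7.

b_7 = 1/4 ∫_{-4}^{4} φ(u) sin(7*pi*u/4) du.
Split the integral at the breakpoints.
Integrating by parts (boundary term plus one more integral), an antiderivative of (2 - u) sin(7*pi*u/4) is 4*u*cos(7*pi*u/4)/(7*pi) - 16*sin(7*pi*u/4)/(49*pi**2) - 8*cos(7*pi*u/4)/(7*pi); evaluating from -4 to 0: ∫_{-4}^{0} (2 - u) sin(7*pi*u/4) du = (-8/(7*pi)) - (24/(7*pi)) = -32/(7*pi).
Integrating by parts (boundary term plus one more integral), an antiderivative of (u + 1) sin(7*pi*u/4) is -4*u*cos(7*pi*u/4)/(7*pi) + 16*sin(7*pi*u/4)/(49*pi**2) - 4*cos(7*pi*u/4)/(7*pi); evaluating from 0 to 4: ∫_{0}^{4} (u + 1) sin(7*pi*u/4) du = (20/(7*pi)) - (-4/(7*pi)) = 24/(7*pi).
Summing the pieces and multiplying by (1/4) gives b_7 = -2/(7*pi).

-2/(7*pi)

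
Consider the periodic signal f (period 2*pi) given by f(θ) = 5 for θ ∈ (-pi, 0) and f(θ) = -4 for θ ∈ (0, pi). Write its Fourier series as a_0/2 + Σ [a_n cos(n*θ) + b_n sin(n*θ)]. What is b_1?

b_1 = 1/pi ∫_{-pi}^{pi} f(θ) sin(θ) dθ.
Split the integral at the breakpoints.
Directly, an antiderivative of (5) sin(θ) is -5*cos(θ); evaluating from -pi to 0: ∫_{-pi}^{0} (5) sin(θ) dθ = (-5) - (5) = -10.
Directly, an antiderivative of (-4) sin(θ) is 4*cos(θ); evaluating from 0 to pi: ∫_{0}^{pi} (-4) sin(θ) dθ = (-4) - (4) = -8.
Summing the pieces and multiplying by (1/pi) gives b_1 = -18/pi.

-18/pi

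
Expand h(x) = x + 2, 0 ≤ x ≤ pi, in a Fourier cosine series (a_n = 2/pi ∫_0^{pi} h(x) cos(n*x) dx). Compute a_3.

a_3 = 2/pi ∫_0^{pi} (x + 2) cos(3*x) dx.
Integrating by parts (boundary term plus one more integral), an antiderivative of (x + 2) cos(3*x) is x*sin(3*x)/3 + 2*sin(3*x)/3 + cos(3*x)/9; evaluating from 0 to pi: ∫_{0}^{pi} (x + 2) cos(3*x) dx = (-1/9) - (1/9) = -2/9.
Hence a_3 = (2/pi)·(-2/9) = -4/(9*pi).

-4/(9*pi)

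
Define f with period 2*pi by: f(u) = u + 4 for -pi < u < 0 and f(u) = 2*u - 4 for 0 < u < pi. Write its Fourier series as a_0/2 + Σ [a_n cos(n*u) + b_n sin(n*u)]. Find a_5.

a_5 = 1/pi ∫_{-pi}^{pi} f(u) cos(5*u) du.
Split the integral at the breakpoints.
Integrating by parts (boundary term plus one more integral), an antiderivative of (u + 4) cos(5*u) is u*sin(5*u)/5 + 4*sin(5*u)/5 + cos(5*u)/25; evaluating from -pi to 0: ∫_{-pi}^{0} (u + 4) cos(5*u) du = (1/25) - (-1/25) = 2/25.
Integrating by parts (boundary term plus one more integral), an antiderivative of (2*u - 4) cos(5*u) is 2*u*sin(5*u)/5 - 4*sin(5*u)/5 + 2*cos(5*u)/25; evaluating from 0 to pi: ∫_{0}^{pi} (2*u - 4) cos(5*u) du = (-2/25) - (2/25) = -4/25.
Summing the pieces and multiplying by (1/pi) gives a_5 = -2/(25*pi).

-2/(25*pi)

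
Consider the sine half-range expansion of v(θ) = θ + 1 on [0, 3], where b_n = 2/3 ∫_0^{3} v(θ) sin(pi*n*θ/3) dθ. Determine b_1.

b_1 = 2/3 ∫_0^{3} (θ + 1) sin(pi*θ/3) dθ.
Integrating by parts (boundary term plus one more integral), an antiderivative of (θ + 1) sin(pi*θ/3) is -3*θ*cos(pi*θ/3)/pi + 9*sin(pi*θ/3)/pi**2 - 3*cos(pi*θ/3)/pi; evaluating from 0 to 3: ∫_{0}^{3} (θ + 1) sin(pi*θ/3) dθ = (12/pi) - (-3/pi) = 15/pi.
Hence b_1 = (2/3)·(15/pi) = 10/pi.

10/pi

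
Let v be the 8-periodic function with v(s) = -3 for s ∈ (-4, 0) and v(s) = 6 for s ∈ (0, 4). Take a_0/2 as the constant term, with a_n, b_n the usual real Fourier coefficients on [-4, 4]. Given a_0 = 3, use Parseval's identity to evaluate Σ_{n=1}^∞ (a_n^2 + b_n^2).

Parseval: a_0^2/2 + Σ_{n≥1} (a_n^2+b_n^2) = 1/4 ∫_{-4}^{4} v(s)^2 ds = 45.
Subtract a_0^2/2 = 9/2: Σ (a_n^2+b_n^2) = 81/2.

81/2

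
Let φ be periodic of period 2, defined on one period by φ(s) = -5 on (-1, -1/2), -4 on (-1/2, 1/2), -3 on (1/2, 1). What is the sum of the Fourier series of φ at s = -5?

s = -5 differs from s = -1 by -2 full period(s), and the series is 2-periodic.
At s = -1 the one-sided limits are φ(-1^-) = -3 and φ(-1^+) = -5.
By Dirichlet's theorem the series converges to their average, [(-3) + (-5)]/2 = -4.

-4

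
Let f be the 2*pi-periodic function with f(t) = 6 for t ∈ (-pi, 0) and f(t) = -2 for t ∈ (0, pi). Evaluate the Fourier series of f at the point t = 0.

2

At t = 0 the one-sided limits are f(0^-) = 6 and f(0^+) = -2.
By Dirichlet's theorem the series converges to their average, [(6) + (-2)]/2 = 2.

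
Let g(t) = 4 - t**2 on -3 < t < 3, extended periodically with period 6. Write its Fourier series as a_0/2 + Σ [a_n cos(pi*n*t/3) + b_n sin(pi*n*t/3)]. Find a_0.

a_0 = 1/3 ∫_{-3}^{3} g(t) dt = 1/3 · (6) = 2.

2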